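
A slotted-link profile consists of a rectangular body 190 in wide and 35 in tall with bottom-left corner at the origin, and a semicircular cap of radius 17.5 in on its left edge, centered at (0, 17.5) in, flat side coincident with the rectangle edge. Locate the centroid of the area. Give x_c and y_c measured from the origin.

Part | A | x̄ᵢ | ȳᵢ | A·x̄ᵢ | A·ȳᵢ
rectangular body | 6650.00 | 95.00 | 17.50 | 631750.00 | 116375.00
semicircular end | 481.06 | -7.43 | 17.50 | -3572.92 | 8418.49
Σ | 7131.06 |  |  | 628177.08 | 124793.49
x_c = 628177.08 / 7131.06 = 88.09 in
y_c = 124793.49 / 7131.06 = 17.50 in

x_c = 88.09 in, y_c = 17.50 in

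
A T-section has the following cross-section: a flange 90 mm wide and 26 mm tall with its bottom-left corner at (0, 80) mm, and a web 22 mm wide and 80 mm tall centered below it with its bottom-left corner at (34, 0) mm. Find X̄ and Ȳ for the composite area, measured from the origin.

web: A = 22 × 80 = 1760.00, centroid at (45.00, 40.00).
flange: A = 90 × 26 = 2340.00, centroid at (45.00, 93.00).
ΣA = 4100.00 mm², ΣAX̄ = 184500.00 mm³, ΣAȲ = 288020.00 mm³.
X̄ = 184500.00/4100.00 = 45.00 mm; Ȳ = 288020.00/4100.00 = 70.25 mm.

X̄ = 45.00 mm, Ȳ = 70.25 mm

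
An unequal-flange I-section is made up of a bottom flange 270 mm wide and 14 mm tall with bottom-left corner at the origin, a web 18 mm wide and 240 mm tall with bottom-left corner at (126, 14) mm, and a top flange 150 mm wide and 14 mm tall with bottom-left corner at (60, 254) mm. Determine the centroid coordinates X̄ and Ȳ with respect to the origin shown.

Part | A | x̄ᵢ | ȳᵢ | A·x̄ᵢ | A·ȳᵢ
bottom flange | 3780.00 | 135.00 | 7.00 | 510300.00 | 26460.00
web | 4320.00 | 135.00 | 134.00 | 583200.00 | 578880.00
top flange | 2100.00 | 135.00 | 261.00 | 283500.00 | 548100.00
Σ | 10200.00 |  |  | 1377000.00 | 1153440.00
X̄ = 1377000.00 / 10200.00 = 135.00 mm
Ȳ = 1153440.00 / 10200.00 = 113.08 mm

X̄ = 135.00 mm, Ȳ = 113.08 mm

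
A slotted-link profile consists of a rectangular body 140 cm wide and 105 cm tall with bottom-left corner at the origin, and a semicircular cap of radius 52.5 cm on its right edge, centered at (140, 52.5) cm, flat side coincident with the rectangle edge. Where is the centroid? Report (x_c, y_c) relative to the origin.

Part | A | x̄ᵢ | ȳᵢ | A·x̄ᵢ | A·ȳᵢ
rectangular body | 14700.00 | 70.00 | 52.50 | 1029000.00 | 771750.00
semicircular end | 4329.51 | 162.28 | 52.50 | 702599.78 | 227299.14
Σ | 19029.51 |  |  | 1731599.78 | 999049.14
x_c = 1731599.78 / 19029.51 = 91.00 cm
y_c = 999049.14 / 19029.51 = 52.50 cm

x_c = 91.00 cm, y_c = 52.50 cm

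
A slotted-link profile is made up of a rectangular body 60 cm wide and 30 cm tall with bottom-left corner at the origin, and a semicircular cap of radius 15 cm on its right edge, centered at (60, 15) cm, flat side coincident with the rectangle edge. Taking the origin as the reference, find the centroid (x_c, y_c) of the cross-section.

Part | A | x̄ᵢ | ȳᵢ | A·x̄ᵢ | A·ȳᵢ
rectangular body | 1800.00 | 30.00 | 15.00 | 54000.00 | 27000.00
semicircular end | 353.43 | 66.37 | 15.00 | 23455.75 | 5301.44
Σ | 2153.43 |  |  | 77455.75 | 32301.44
x_c = 77455.75 / 2153.43 = 35.97 cm
y_c = 32301.44 / 2153.43 = 15.00 cm

x_c = 35.97 cm, y_c = 15.00 cm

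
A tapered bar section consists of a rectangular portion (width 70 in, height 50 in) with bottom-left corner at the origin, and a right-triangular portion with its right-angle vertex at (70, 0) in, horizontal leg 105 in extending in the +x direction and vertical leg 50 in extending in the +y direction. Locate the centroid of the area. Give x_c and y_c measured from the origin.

x_c = 65.00 in, y_c = 21.43 in

Part | A | x̄ᵢ | ȳᵢ | A·x̄ᵢ | A·ȳᵢ
rectangular portion | 3500.00 | 35.00 | 25.00 | 122500.00 | 87500.00
triangular portion | 2625.00 | 105.00 | 16.67 | 275625.00 | 43750.00
Σ | 6125.00 |  |  | 398125.00 | 131250.00
x_c = 398125.00 / 6125.00 = 65.00 in
y_c = 131250.00 / 6125.00 = 21.43 in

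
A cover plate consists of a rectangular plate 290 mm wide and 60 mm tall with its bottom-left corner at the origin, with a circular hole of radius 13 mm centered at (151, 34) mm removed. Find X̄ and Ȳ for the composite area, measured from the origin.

X̄ = 144.81 mm, Ȳ = 29.87 mm

plate: A = 290 × 60 = 17400.00, centroid at (145.00, 30.00).
hole: A = −π·13² = -530.93, centroid at (151.00, 34.00).
ΣA = 16869.07 mm²
ΣAX̄ = (17400.00)(145.00) + (-530.93)(151.00) = 2442829.70 mm³
ΣAȲ = (17400.00)(30.00) + (-530.93)(34.00) = 503948.41 mm³
X̄ = 2442829.70 / 16869.07 = 144.81 mm
Ȳ = 503948.41 / 16869.07 = 29.87 mm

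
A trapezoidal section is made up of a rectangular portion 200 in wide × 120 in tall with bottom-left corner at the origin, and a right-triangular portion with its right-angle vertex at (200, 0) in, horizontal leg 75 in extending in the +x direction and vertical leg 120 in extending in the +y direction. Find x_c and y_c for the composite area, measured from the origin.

x_c = 119.74 in, y_c = 56.84 in

rectangular portion: A = 200 × 120 = 24000.00, centroid at (100.00, 60.00).
triangular portion: A = ½·75·120 = 4500.00, centroid at (225.00, 40.00).
ΣA = 28500.00 in², ΣAx_c = 3412500.00 in³, ΣAy_c = 1620000.00 in³.
x_c = 3412500.00/28500.00 = 119.74 in; y_c = 1620000.00/28500.00 = 56.84 in.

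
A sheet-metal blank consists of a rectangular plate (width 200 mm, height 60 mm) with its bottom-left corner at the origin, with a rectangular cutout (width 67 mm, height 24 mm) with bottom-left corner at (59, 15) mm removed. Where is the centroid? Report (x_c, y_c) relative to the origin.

Part | A | x̄ᵢ | ȳᵢ | A·x̄ᵢ | A·ȳᵢ
plate | 12000.00 | 100.00 | 30.00 | 1200000.00 | 360000.00
hole | -1608.00 | 92.50 | 27.00 | -148740.00 | -43416.00
Σ | 10392.00 |  |  | 1051260.00 | 316584.00
x_c = 1051260.00 / 10392.00 = 101.16 mm
y_c = 316584.00 / 10392.00 = 30.46 mm

x_c = 101.16 mm, y_c = 30.46 mm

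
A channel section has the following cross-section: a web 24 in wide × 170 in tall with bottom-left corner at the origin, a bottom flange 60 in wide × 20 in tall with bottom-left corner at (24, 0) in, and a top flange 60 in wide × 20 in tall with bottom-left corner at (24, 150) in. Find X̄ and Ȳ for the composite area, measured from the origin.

web: A = 24 × 170 = 4080.00, centroid at (12.00, 85.00).
bottom flange: A = 60 × 20 = 1200.00, centroid at (54.00, 10.00).
top flange: A = 60 × 20 = 1200.00, centroid at (54.00, 160.00).
ΣA = 6480.00 in²
ΣAX̄ = (4080.00)(12.00) + (1200.00)(54.00) + (1200.00)(54.00) = 178560.00 in³
ΣAȲ = (4080.00)(85.00) + (1200.00)(10.00) + (1200.00)(160.00) = 550800.00 in³
X̄ = 178560.00 / 6480.00 = 27.56 in
Ȳ = 550800.00 / 6480.00 = 85.00 in

X̄ = 27.56 in, Ȳ = 85.00 in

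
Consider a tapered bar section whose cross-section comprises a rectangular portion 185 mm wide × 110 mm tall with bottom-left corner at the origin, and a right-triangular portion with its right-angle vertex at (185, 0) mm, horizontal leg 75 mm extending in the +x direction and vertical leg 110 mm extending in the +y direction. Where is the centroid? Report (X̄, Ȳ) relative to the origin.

rectangular portion: A = 185 × 110 = 20350.00, centroid at (92.50, 55.00).
triangular portion: A = ½·75·110 = 4125.00, centroid at (210.00, 36.67).
ΣA = 24475.00 mm², ΣAX̄ = 2748625.00 mm³, ΣAȲ = 1270500.00 mm³.
X̄ = 2748625.00/24475.00 = 112.30 mm; Ȳ = 1270500.00/24475.00 = 51.91 mm.

X̄ = 112.30 mm, Ȳ = 51.91 mm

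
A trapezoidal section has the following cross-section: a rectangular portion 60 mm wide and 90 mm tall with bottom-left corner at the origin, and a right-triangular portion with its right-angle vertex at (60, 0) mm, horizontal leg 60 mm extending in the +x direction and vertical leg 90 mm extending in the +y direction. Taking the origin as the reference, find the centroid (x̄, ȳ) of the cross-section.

Part | A | x̄ᵢ | ȳᵢ | A·x̄ᵢ | A·ȳᵢ
rectangular portion | 5400.00 | 30.00 | 45.00 | 162000.00 | 243000.00
triangular portion | 2700.00 | 80.00 | 30.00 | 216000.00 | 81000.00
Σ | 8100.00 |  |  | 378000.00 | 324000.00
x̄ = 378000.00 / 8100.00 = 46.67 mm
ȳ = 324000.00 / 8100.00 = 40.00 mm

x̄ = 46.67 mm, ȳ = 40.00 mm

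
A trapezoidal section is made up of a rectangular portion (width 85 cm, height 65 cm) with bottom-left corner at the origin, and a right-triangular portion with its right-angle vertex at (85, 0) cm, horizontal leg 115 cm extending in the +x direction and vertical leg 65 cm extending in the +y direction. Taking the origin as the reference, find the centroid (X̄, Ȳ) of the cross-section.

rectangular portion: A = 85 × 65 = 5525.00, centroid at (42.50, 32.50).
triangular portion: A = ½·115·65 = 3737.50, centroid at (123.33, 21.67).
ΣA = 9262.50 cm², ΣAX̄ = 695770.83 cm³, ΣAȲ = 260541.67 cm³.
X̄ = 695770.83/9262.50 = 75.12 cm; Ȳ = 260541.67/9262.50 = 28.13 cm.

X̄ = 75.12 cm, Ȳ = 28.13 cm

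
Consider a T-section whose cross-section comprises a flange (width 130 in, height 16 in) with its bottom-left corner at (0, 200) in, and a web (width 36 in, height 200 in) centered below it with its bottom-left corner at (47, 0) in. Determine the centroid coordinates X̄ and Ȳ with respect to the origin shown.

X̄ = 65.00 in, Ȳ = 124.21 in

web: A = 36 × 200 = 7200.00, centroid at (65.00, 100.00).
flange: A = 130 × 16 = 2080.00, centroid at (65.00, 208.00).
ΣA = 9280.00 in²
ΣAX̄ = (7200.00)(65.00) + (2080.00)(65.00) = 603200.00 in³
ΣAȲ = (7200.00)(100.00) + (2080.00)(208.00) = 1152640.00 in³
X̄ = 603200.00 / 9280.00 = 65.00 in
Ȳ = 1152640.00 / 9280.00 = 124.21 in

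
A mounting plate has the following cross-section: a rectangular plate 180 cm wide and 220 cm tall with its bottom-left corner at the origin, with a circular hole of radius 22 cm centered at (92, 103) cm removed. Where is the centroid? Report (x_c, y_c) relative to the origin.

x_c = 89.92 cm, y_c = 110.28 cm

plate: A = 180 × 220 = 39600.00, centroid at (90.00, 110.00).
hole: A = −π·22² = -1520.53, centroid at (92.00, 103.00).
ΣA = 38079.47 cm², ΣAx_c = 3424111.16 cm³, ΣAy_c = 4199385.32 cm³.
x_c = 3424111.16/38079.47 = 89.92 cm; y_c = 4199385.32/38079.47 = 110.28 cm.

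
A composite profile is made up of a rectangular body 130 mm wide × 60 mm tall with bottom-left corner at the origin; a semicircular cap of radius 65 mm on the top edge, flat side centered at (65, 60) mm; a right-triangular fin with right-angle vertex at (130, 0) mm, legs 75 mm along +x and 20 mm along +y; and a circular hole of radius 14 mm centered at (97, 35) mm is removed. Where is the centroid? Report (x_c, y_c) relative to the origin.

rectangular body: A = 130 × 60 = 7800.00, centroid at (65.00, 30.00).
semicircular top: A = ½π·65² = 6636.61, centroid at (65.00, 87.59).
triangular fin: A = ½·75·20 = 750.00, centroid at (155.00, 6.67).
hole: A = −π·14² = -615.75, centroid at (97.00, 35.00).
ΣA = 14570.86 mm²
ΣAx_c = (7800.00)(65.00) + (6636.61)(65.00) + (750.00)(155.00) + (-615.75)(97.00) = 994901.98 mm³
ΣAy_c = (7800.00)(30.00) + (6636.61)(87.59) + (750.00)(6.67) + (-615.75)(35.00) = 798728.88 mm³
x_c = 994901.98 / 14570.86 = 68.28 mm
y_c = 798728.88 / 14570.86 = 54.82 mm

x_c = 68.28 mm, y_c = 54.82 mm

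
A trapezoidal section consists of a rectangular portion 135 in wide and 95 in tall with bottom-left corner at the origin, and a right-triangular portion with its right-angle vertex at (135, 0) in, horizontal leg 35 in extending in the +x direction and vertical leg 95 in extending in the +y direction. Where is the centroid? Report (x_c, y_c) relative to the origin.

x_c = 76.58 in, y_c = 45.68 in

rectangular portion: A = 135 × 95 = 12825.00, centroid at (67.50, 47.50).
triangular portion: A = ½·35·95 = 1662.50, centroid at (146.67, 31.67).
ΣA = 14487.50 in², ΣAx_c = 1109520.83 in³, ΣAy_c = 661833.33 in³.
x_c = 1109520.83/14487.50 = 76.58 in; y_c = 661833.33/14487.50 = 45.68 in.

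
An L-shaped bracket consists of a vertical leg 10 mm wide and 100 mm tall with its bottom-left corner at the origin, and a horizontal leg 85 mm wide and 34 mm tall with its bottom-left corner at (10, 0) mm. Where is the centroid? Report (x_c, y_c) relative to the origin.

x_c = 40.29 mm, y_c = 25.48 mm

vertical leg: A = 10 × 100 = 1000.00, centroid at (5.00, 50.00).
horizontal leg: A = 85 × 34 = 2890.00, centroid at (52.50, 17.00).
ΣA = 3890.00 mm²
ΣAx_c = (1000.00)(5.00) + (2890.00)(52.50) = 156725.00 mm³
ΣAy_c = (1000.00)(50.00) + (2890.00)(17.00) = 99130.00 mm³
x_c = 156725.00 / 3890.00 = 40.29 mm
y_c = 99130.00 / 3890.00 = 25.48 mm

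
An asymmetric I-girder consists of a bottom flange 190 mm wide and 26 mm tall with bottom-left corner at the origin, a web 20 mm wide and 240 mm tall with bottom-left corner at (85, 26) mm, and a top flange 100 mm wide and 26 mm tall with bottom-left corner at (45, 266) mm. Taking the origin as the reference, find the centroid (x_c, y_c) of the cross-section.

x_c = 95.00 mm, y_c = 120.78 mm

bottom flange: A = 190 × 26 = 4940.00, centroid at (95.00, 13.00).
web: A = 20 × 240 = 4800.00, centroid at (95.00, 146.00).
top flange: A = 100 × 26 = 2600.00, centroid at (95.00, 279.00).
ΣA = 12340.00 mm²
ΣAx_c = (4940.00)(95.00) + (4800.00)(95.00) + (2600.00)(95.00) = 1172300.00 mm³
ΣAy_c = (4940.00)(13.00) + (4800.00)(146.00) + (2600.00)(279.00) = 1490420.00 mm³
x_c = 1172300.00 / 12340.00 = 95.00 mm
y_c = 1490420.00 / 12340.00 = 120.78 mm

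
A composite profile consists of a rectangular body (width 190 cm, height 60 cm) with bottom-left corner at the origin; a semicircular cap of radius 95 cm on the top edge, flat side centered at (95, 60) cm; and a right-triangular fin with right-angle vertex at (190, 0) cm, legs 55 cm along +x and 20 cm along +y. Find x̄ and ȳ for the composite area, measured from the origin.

rectangular body: A = 190 × 60 = 11400.00, centroid at (95.00, 30.00).
semicircular top: A = ½π·95² = 14176.44, centroid at (95.00, 100.32).
triangular fin: A = ½·55·20 = 550.00, centroid at (208.33, 6.67).
ΣA = 26126.44 cm²
ΣAx̄ = (11400.00)(95.00) + (14176.44)(95.00) + (550.00)(208.33) = 2544344.83 cm³
ΣAȳ = (11400.00)(30.00) + (14176.44)(100.32) + (550.00)(6.67) = 1767836.21 cm³
x̄ = 2544344.83 / 26126.44 = 97.39 cm
ȳ = 1767836.21 / 26126.44 = 67.66 cm

x̄ = 97.39 cm, ȳ = 67.66 cm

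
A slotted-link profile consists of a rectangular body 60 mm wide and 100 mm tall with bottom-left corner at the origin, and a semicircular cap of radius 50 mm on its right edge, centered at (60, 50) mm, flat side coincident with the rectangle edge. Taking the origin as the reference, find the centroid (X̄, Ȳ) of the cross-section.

X̄ = 50.26 mm, Ȳ = 50.00 mm

Part | A | x̄ᵢ | ȳᵢ | A·x̄ᵢ | A·ȳᵢ
rectangular body | 6000.00 | 30.00 | 50.00 | 180000.00 | 300000.00
semicircular end | 3926.99 | 81.22 | 50.00 | 318952.78 | 196349.54
Σ | 9926.99 |  |  | 498952.78 | 496349.54
X̄ = 498952.78 / 9926.99 = 50.26 mm
Ȳ = 496349.54 / 9926.99 = 50.00 mm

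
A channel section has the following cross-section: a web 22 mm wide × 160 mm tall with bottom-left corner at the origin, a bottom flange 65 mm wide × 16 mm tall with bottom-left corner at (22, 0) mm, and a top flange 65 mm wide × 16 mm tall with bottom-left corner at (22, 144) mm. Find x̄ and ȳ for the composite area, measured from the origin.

x̄ = 27.16 mm, ȳ = 80.00 mm

web: A = 22 × 160 = 3520.00, centroid at (11.00, 80.00).
bottom flange: A = 65 × 16 = 1040.00, centroid at (54.50, 8.00).
top flange: A = 65 × 16 = 1040.00, centroid at (54.50, 152.00).
ΣA = 5600.00 mm², ΣAx̄ = 152080.00 mm³, ΣAȳ = 448000.00 mm³.
x̄ = 152080.00/5600.00 = 27.16 mm; ȳ = 448000.00/5600.00 = 80.00 mm.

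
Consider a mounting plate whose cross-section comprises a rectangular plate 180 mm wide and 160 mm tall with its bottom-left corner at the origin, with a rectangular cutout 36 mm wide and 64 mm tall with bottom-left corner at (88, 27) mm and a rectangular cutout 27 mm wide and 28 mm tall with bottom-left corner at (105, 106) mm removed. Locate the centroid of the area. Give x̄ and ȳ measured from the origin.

x̄ = 87.73 mm, ȳ = 80.70 mm

plate: A = 180 × 160 = 28800.00, centroid at (90.00, 80.00).
hole 1: A = −(36 × 64) = -2304.00, centroid at (106.00, 59.00).
hole 2: A = −(27 × 28) = -756.00, centroid at (118.50, 120.00).
ΣA = 25740.00 mm²
ΣAx̄ = (28800.00)(90.00) + (-2304.00)(106.00) + (-756.00)(118.50) = 2258190.00 mm³
ΣAȳ = (28800.00)(80.00) + (-2304.00)(59.00) + (-756.00)(120.00) = 2077344.00 mm³
x̄ = 2258190.00 / 25740.00 = 87.73 mm
ȳ = 2077344.00 / 25740.00 = 80.70 mm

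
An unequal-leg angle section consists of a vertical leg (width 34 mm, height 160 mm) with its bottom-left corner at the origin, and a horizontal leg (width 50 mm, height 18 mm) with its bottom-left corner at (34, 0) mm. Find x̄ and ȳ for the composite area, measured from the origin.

vertical leg: A = 34 × 160 = 5440.00, centroid at (17.00, 80.00).
horizontal leg: A = 50 × 18 = 900.00, centroid at (59.00, 9.00).
ΣA = 6340.00 mm²
ΣAx̄ = (5440.00)(17.00) + (900.00)(59.00) = 145580.00 mm³
ΣAȳ = (5440.00)(80.00) + (900.00)(9.00) = 443300.00 mm³
x̄ = 145580.00 / 6340.00 = 22.96 mm
ȳ = 443300.00 / 6340.00 = 69.92 mm

x̄ = 22.96 mm, ȳ = 69.92 mm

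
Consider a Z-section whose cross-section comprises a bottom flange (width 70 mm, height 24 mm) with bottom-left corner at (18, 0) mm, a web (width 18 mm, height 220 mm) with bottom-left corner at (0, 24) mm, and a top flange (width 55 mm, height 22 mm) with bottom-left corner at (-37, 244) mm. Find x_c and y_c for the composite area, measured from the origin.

bottom flange: A = 70 × 24 = 1680.00, centroid at (53.00, 12.00).
web: A = 18 × 220 = 3960.00, centroid at (9.00, 134.00).
top flange: A = 55 × 22 = 1210.00, centroid at (-9.50, 255.00).
ΣA = 6850.00 mm², ΣAx_c = 113185.00 mm³, ΣAy_c = 859350.00 mm³.
x_c = 113185.00/6850.00 = 16.52 mm; y_c = 859350.00/6850.00 = 125.45 mm.

x_c = 16.52 mm, y_c = 125.45 mm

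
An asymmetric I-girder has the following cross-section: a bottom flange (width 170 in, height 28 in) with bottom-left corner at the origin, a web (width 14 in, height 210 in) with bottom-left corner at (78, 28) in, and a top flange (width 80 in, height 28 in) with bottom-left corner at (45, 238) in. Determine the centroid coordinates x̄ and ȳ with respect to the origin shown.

x̄ = 85.00 in, ȳ = 102.83 in

Part | A | x̄ᵢ | ȳᵢ | A·x̄ᵢ | A·ȳᵢ
bottom flange | 4760.00 | 85.00 | 14.00 | 404600.00 | 66640.00
web | 2940.00 | 85.00 | 133.00 | 249900.00 | 391020.00
top flange | 2240.00 | 85.00 | 252.00 | 190400.00 | 564480.00
Σ | 9940.00 |  |  | 844900.00 | 1022140.00
x̄ = 844900.00 / 9940.00 = 85.00 in
ȳ = 1022140.00 / 9940.00 = 102.83 in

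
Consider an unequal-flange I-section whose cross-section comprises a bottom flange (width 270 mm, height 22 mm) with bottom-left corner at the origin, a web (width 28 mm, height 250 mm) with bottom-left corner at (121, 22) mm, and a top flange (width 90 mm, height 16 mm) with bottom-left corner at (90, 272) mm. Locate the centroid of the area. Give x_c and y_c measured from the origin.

x_c = 135.00 mm, y_c = 104.14 mm

bottom flange: A = 270 × 22 = 5940.00, centroid at (135.00, 11.00).
web: A = 28 × 250 = 7000.00, centroid at (135.00, 147.00).
top flange: A = 90 × 16 = 1440.00, centroid at (135.00, 280.00).
ΣA = 14380.00 mm²
ΣAx_c = (5940.00)(135.00) + (7000.00)(135.00) + (1440.00)(135.00) = 1941300.00 mm³
ΣAy_c = (5940.00)(11.00) + (7000.00)(147.00) + (1440.00)(280.00) = 1497540.00 mm³
x_c = 1941300.00 / 14380.00 = 135.00 mm
y_c = 1497540.00 / 14380.00 = 104.14 mm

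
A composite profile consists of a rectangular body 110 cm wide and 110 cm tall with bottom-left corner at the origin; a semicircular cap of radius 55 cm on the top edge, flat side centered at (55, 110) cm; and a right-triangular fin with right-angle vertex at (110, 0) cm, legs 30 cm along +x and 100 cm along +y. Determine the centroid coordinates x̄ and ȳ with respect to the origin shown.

rectangular body: A = 110 × 110 = 12100.00, centroid at (55.00, 55.00).
semicircular top: A = ½π·55² = 4751.66, centroid at (55.00, 133.34).
triangular fin: A = ½·30·100 = 1500.00, centroid at (120.00, 33.33).
ΣA = 18351.66 cm²
ΣAx̄ = (12100.00)(55.00) + (4751.66)(55.00) + (1500.00)(120.00) = 1106841.24 cm³
ΣAȳ = (12100.00)(55.00) + (4751.66)(133.34) + (1500.00)(33.33) = 1349099.14 cm³
x̄ = 1106841.24 / 18351.66 = 60.31 cm
ȳ = 1349099.14 / 18351.66 = 73.51 cm

x̄ = 60.31 cm, ȳ = 73.51 cm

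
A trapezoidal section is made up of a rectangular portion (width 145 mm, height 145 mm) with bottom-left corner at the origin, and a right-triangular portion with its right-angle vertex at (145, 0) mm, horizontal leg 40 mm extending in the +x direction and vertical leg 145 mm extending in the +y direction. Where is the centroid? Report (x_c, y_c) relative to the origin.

rectangular portion: A = 145 × 145 = 21025.00, centroid at (72.50, 72.50).
triangular portion: A = ½·40·145 = 2900.00, centroid at (158.33, 48.33).
ΣA = 23925.00 mm², ΣAx_c = 1983479.17 mm³, ΣAy_c = 1664479.17 mm³.
x_c = 1983479.17/23925.00 = 82.90 mm; y_c = 1664479.17/23925.00 = 69.57 mm.

x_c = 82.90 mm, y_c = 69.57 mm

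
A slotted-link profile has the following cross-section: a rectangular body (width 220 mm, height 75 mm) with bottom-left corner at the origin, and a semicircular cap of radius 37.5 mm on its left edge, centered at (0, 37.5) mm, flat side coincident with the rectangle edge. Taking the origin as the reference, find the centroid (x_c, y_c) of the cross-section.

x_c = 95.13 mm, y_c = 37.50 mm

rectangular body: A = 220 × 75 = 16500.00, centroid at (110.00, 37.50).
semicircular end: A = ½π·37.5² = 2208.93, centroid at (-15.92, 37.50).
ΣA = 18708.93 mm²
ΣAx_c = (16500.00)(110.00) + (2208.93)(-15.92) = 1779843.75 mm³
ΣAy_c = (16500.00)(37.50) + (2208.93)(37.50) = 701584.96 mm³
x_c = 1779843.75 / 18708.93 = 95.13 mm
y_c = 701584.96 / 18708.93 = 37.50 mm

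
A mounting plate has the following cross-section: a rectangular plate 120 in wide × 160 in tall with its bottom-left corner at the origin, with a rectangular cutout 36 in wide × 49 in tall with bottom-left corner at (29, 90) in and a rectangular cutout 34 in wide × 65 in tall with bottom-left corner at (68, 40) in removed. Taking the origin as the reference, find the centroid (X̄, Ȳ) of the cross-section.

Part | A | x̄ᵢ | ȳᵢ | A·x̄ᵢ | A·ȳᵢ
plate | 19200.00 | 60.00 | 80.00 | 1152000.00 | 1536000.00
hole 1 | -1764.00 | 47.00 | 114.50 | -82908.00 | -201978.00
hole 2 | -2210.00 | 85.00 | 72.50 | -187850.00 | -160225.00
Σ | 15226.00 |  |  | 881242.00 | 1173797.00
X̄ = 881242.00 / 15226.00 = 57.88 in
Ȳ = 1173797.00 / 15226.00 = 77.09 in

X̄ = 57.88 in, Ȳ = 77.09 in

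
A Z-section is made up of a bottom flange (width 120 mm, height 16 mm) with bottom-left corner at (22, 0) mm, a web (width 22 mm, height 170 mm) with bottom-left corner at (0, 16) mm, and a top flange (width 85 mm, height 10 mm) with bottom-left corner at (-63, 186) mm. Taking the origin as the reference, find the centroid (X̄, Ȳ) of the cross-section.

X̄ = 27.83 mm, Ȳ = 85.32 mm

Part | A | x̄ᵢ | ȳᵢ | A·x̄ᵢ | A·ȳᵢ
bottom flange | 1920.00 | 82.00 | 8.00 | 157440.00 | 15360.00
web | 3740.00 | 11.00 | 101.00 | 41140.00 | 377740.00
top flange | 850.00 | -20.50 | 191.00 | -17425.00 | 162350.00
Σ | 6510.00 |  |  | 181155.00 | 555450.00
X̄ = 181155.00 / 6510.00 = 27.83 mm
Ȳ = 555450.00 / 6510.00 = 85.32 mm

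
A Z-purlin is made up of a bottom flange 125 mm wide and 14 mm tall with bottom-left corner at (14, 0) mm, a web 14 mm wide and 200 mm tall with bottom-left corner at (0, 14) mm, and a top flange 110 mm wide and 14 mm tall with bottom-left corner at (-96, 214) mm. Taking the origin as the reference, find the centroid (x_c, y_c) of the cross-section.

x_c = 14.83 mm, y_c = 110.31 mm

bottom flange: A = 125 × 14 = 1750.00, centroid at (76.50, 7.00).
web: A = 14 × 200 = 2800.00, centroid at (7.00, 114.00).
top flange: A = 110 × 14 = 1540.00, centroid at (-41.00, 221.00).
ΣA = 6090.00 mm², ΣAx_c = 90335.00 mm³, ΣAy_c = 671790.00 mm³.
x_c = 90335.00/6090.00 = 14.83 mm; y_c = 671790.00/6090.00 = 110.31 mm.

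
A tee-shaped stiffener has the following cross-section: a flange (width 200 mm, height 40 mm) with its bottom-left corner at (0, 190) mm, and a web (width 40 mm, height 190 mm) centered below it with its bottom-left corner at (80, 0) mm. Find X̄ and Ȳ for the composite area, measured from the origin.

X̄ = 100.00 mm, Ȳ = 153.97 mm

web: A = 40 × 190 = 7600.00, centroid at (100.00, 95.00).
flange: A = 200 × 40 = 8000.00, centroid at (100.00, 210.00).
ΣA = 15600.00 mm²
ΣAX̄ = (7600.00)(100.00) + (8000.00)(100.00) = 1560000.00 mm³
ΣAȲ = (7600.00)(95.00) + (8000.00)(210.00) = 2402000.00 mm³
X̄ = 1560000.00 / 15600.00 = 100.00 mm
Ȳ = 2402000.00 / 15600.00 = 153.97 mm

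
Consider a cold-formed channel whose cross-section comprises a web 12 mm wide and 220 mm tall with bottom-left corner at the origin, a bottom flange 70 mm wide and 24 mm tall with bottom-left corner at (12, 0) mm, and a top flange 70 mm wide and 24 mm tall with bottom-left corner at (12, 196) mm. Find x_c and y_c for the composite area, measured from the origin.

x_c = 28.96 mm, y_c = 110.00 mm

web: A = 12 × 220 = 2640.00, centroid at (6.00, 110.00).
bottom flange: A = 70 × 24 = 1680.00, centroid at (47.00, 12.00).
top flange: A = 70 × 24 = 1680.00, centroid at (47.00, 208.00).
ΣA = 6000.00 mm², ΣAx_c = 173760.00 mm³, ΣAy_c = 660000.00 mm³.
x_c = 173760.00/6000.00 = 28.96 mm; y_c = 660000.00/6000.00 = 110.00 mm.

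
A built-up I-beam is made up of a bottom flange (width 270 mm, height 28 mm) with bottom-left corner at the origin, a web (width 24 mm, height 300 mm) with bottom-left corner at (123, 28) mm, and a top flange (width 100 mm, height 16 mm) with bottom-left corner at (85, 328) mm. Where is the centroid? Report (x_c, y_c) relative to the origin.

x_c = 135.00 mm, y_c = 117.67 mm

Part | A | x̄ᵢ | ȳᵢ | A·x̄ᵢ | A·ȳᵢ
bottom flange | 7560.00 | 135.00 | 14.00 | 1020600.00 | 105840.00
web | 7200.00 | 135.00 | 178.00 | 972000.00 | 1281600.00
top flange | 1600.00 | 135.00 | 336.00 | 216000.00 | 537600.00
Σ | 16360.00 |  |  | 2208600.00 | 1925040.00
x_c = 2208600.00 / 16360.00 = 135.00 mm
y_c = 1925040.00 / 16360.00 = 117.67 mm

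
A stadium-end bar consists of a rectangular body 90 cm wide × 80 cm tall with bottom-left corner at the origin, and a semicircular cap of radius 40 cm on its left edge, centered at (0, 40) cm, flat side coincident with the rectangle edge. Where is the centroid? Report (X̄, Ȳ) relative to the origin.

X̄ = 28.96 cm, Ȳ = 40.00 cm

rectangular body: A = 90 × 80 = 7200.00, centroid at (45.00, 40.00).
semicircular end: A = ½π·40² = 2513.27, centroid at (-16.98, 40.00).
ΣA = 9713.27 cm², ΣAX̄ = 281333.33 cm³, ΣAȲ = 388530.96 cm³.
X̄ = 281333.33/9713.27 = 28.96 cm; Ȳ = 388530.96/9713.27 = 40.00 cm.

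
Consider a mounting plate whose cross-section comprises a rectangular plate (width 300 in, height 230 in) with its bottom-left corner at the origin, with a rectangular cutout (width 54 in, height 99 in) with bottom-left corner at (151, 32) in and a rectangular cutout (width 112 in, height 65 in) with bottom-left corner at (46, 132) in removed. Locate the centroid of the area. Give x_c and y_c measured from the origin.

x_c = 153.54 in, y_c = 111.78 in

Part | A | x̄ᵢ | ȳᵢ | A·x̄ᵢ | A·ȳᵢ
plate | 69000.00 | 150.00 | 115.00 | 10350000.00 | 7935000.00
hole 1 | -5346.00 | 178.00 | 81.50 | -951588.00 | -435699.00
hole 2 | -7280.00 | 102.00 | 164.50 | -742560.00 | -1197560.00
Σ | 56374.00 |  |  | 8655852.00 | 6301741.00
x_c = 8655852.00 / 56374.00 = 153.54 in
y_c = 6301741.00 / 56374.00 = 111.78 in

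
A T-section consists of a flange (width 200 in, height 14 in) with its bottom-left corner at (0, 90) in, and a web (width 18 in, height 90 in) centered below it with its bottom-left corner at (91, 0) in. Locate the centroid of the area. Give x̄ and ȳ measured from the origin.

web: A = 18 × 90 = 1620.00, centroid at (100.00, 45.00).
flange: A = 200 × 14 = 2800.00, centroid at (100.00, 97.00).
ΣA = 4420.00 in²
ΣAx̄ = (1620.00)(100.00) + (2800.00)(100.00) = 442000.00 in³
ΣAȳ = (1620.00)(45.00) + (2800.00)(97.00) = 344500.00 in³
x̄ = 442000.00 / 4420.00 = 100.00 in
ȳ = 344500.00 / 4420.00 = 77.94 in

x̄ = 100.00 in, ȳ = 77.94 in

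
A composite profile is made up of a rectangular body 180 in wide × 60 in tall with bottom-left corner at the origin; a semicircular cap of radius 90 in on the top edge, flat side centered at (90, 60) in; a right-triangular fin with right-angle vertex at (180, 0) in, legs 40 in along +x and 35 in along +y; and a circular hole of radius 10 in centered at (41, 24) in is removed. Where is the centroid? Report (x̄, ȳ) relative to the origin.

rectangular body: A = 180 × 60 = 10800.00, centroid at (90.00, 30.00).
semicircular top: A = ½π·90² = 12723.45, centroid at (90.00, 98.20).
triangular fin: A = ½·40·35 = 700.00, centroid at (193.33, 11.67).
hole: A = −π·10² = -314.16, centroid at (41.00, 24.00).
ΣA = 23909.29 in²
ΣAx̄ = (10800.00)(90.00) + (12723.45)(90.00) + (700.00)(193.33) + (-314.16)(41.00) = 2239563.33 in³
ΣAȳ = (10800.00)(30.00) + (12723.45)(98.20) + (700.00)(11.67) + (-314.16)(24.00) = 1574033.86 in³
x̄ = 2239563.33 / 23909.29 = 93.67 in
ȳ = 1574033.86 / 23909.29 = 65.83 in

x̄ = 93.67 in, ȳ = 65.83 in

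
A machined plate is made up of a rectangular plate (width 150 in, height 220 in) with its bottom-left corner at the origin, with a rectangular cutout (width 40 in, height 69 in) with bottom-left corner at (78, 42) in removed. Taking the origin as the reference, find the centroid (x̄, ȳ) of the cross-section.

x̄ = 72.90 in, ȳ = 113.06 in

plate: A = 150 × 220 = 33000.00, centroid at (75.00, 110.00).
hole: A = −(40 × 69) = -2760.00, centroid at (98.00, 76.50).
ΣA = 30240.00 in²
ΣAx̄ = (33000.00)(75.00) + (-2760.00)(98.00) = 2204520.00 in³
ΣAȳ = (33000.00)(110.00) + (-2760.00)(76.50) = 3418860.00 in³
x̄ = 2204520.00 / 30240.00 = 72.90 in
ȳ = 3418860.00 / 30240.00 = 113.06 in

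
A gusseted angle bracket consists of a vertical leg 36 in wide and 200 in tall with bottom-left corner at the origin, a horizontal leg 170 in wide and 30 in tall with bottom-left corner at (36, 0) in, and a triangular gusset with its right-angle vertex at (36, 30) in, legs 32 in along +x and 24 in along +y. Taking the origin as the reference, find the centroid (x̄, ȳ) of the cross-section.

Part | A | x̄ᵢ | ȳᵢ | A·x̄ᵢ | A·ȳᵢ
vertical leg | 7200.00 | 18.00 | 100.00 | 129600.00 | 720000.00
horizontal leg | 5100.00 | 121.00 | 15.00 | 617100.00 | 76500.00
gusset | 384.00 | 46.67 | 38.00 | 17920.00 | 14592.00
Σ | 12684.00 |  |  | 764620.00 | 811092.00
x̄ = 764620.00 / 12684.00 = 60.28 in
ȳ = 811092.00 / 12684.00 = 63.95 in

x̄ = 60.28 in, ȳ = 63.95 in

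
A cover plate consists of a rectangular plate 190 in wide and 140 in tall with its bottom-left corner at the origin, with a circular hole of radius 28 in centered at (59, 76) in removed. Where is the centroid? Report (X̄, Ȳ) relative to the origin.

plate: A = 190 × 140 = 26600.00, centroid at (95.00, 70.00).
hole: A = −π·28² = -2463.01, centroid at (59.00, 76.00).
ΣA = 24136.99 in², ΣAX̄ = 2381682.49 in³, ΣAȲ = 1674811.34 in³.
X̄ = 2381682.49/24136.99 = 98.67 in; Ȳ = 1674811.34/24136.99 = 69.39 in.

X̄ = 98.67 in, Ȳ = 69.39 in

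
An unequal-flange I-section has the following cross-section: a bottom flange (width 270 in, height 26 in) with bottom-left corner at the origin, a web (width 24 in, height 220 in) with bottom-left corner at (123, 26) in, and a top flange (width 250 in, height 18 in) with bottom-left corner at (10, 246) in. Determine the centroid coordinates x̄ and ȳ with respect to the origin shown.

x̄ = 135.00 in, ȳ = 116.48 in

bottom flange: A = 270 × 26 = 7020.00, centroid at (135.00, 13.00).
web: A = 24 × 220 = 5280.00, centroid at (135.00, 136.00).
top flange: A = 250 × 18 = 4500.00, centroid at (135.00, 255.00).
ΣA = 16800.00 in², ΣAx̄ = 2268000.00 in³, ΣAȳ = 1956840.00 in³.
x̄ = 2268000.00/16800.00 = 135.00 in; ȳ = 1956840.00/16800.00 = 116.48 in.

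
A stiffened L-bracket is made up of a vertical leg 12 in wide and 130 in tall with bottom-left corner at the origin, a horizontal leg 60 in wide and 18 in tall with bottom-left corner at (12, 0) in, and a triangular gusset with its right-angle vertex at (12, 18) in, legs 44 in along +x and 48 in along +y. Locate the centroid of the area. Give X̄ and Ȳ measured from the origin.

vertical leg: A = 12 × 130 = 1560.00, centroid at (6.00, 65.00).
horizontal leg: A = 60 × 18 = 1080.00, centroid at (42.00, 9.00).
gusset: A = ½·44·48 = 1056.00, centroid at (26.67, 34.00).
ΣA = 3696.00 in², ΣAX̄ = 82880.00 in³, ΣAȲ = 147024.00 in³.
X̄ = 82880.00/3696.00 = 22.42 in; Ȳ = 147024.00/3696.00 = 39.78 in.

X̄ = 22.42 in, Ȳ = 39.78 in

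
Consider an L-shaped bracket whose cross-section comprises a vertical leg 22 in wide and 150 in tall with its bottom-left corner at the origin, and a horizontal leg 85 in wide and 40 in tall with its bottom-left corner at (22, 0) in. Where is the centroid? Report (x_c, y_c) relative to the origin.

x_c = 38.15 in, y_c = 47.09 in

vertical leg: A = 22 × 150 = 3300.00, centroid at (11.00, 75.00).
horizontal leg: A = 85 × 40 = 3400.00, centroid at (64.50, 20.00).
ΣA = 6700.00 in²
ΣAx_c = (3300.00)(11.00) + (3400.00)(64.50) = 255600.00 in³
ΣAy_c = (3300.00)(75.00) + (3400.00)(20.00) = 315500.00 in³
x_c = 255600.00 / 6700.00 = 38.15 in
y_c = 315500.00 / 6700.00 = 47.09 in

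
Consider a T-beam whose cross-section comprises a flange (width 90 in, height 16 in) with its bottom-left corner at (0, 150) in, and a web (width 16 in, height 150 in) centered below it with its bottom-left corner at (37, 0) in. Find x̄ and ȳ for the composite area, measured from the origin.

x̄ = 45.00 in, ȳ = 106.12 in

web: A = 16 × 150 = 2400.00, centroid at (45.00, 75.00).
flange: A = 90 × 16 = 1440.00, centroid at (45.00, 158.00).
ΣA = 3840.00 in², ΣAx̄ = 172800.00 in³, ΣAȳ = 407520.00 in³.
x̄ = 172800.00/3840.00 = 45.00 in; ȳ = 407520.00/3840.00 = 106.12 in.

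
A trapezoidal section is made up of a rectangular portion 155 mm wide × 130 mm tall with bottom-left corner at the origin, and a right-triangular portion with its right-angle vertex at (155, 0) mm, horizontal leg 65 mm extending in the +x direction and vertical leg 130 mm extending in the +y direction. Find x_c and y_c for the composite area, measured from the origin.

Part | A | x̄ᵢ | ȳᵢ | A·x̄ᵢ | A·ȳᵢ
rectangular portion | 20150.00 | 77.50 | 65.00 | 1561625.00 | 1309750.00
triangular portion | 4225.00 | 176.67 | 43.33 | 746416.67 | 183083.33
Σ | 24375.00 |  |  | 2308041.67 | 1492833.33
x_c = 2308041.67 / 24375.00 = 94.69 mm
y_c = 1492833.33 / 24375.00 = 61.24 mm

x_c = 94.69 mm, y_c = 61.24 mm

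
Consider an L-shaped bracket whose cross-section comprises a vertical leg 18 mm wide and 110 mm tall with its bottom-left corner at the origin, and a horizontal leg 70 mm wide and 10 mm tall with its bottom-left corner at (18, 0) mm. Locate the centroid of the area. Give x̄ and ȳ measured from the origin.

x̄ = 20.49 mm, ȳ = 41.94 mm

Part | A | x̄ᵢ | ȳᵢ | A·x̄ᵢ | A·ȳᵢ
vertical leg | 1980.00 | 9.00 | 55.00 | 17820.00 | 108900.00
horizontal leg | 700.00 | 53.00 | 5.00 | 37100.00 | 3500.00
Σ | 2680.00 |  |  | 54920.00 | 112400.00
x̄ = 54920.00 / 2680.00 = 20.49 mm
ȳ = 112400.00 / 2680.00 = 41.94 mm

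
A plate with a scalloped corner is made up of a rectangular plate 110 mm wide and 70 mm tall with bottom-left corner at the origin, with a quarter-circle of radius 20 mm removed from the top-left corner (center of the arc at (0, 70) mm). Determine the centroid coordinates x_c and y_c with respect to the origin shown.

x_c = 56.98 mm, y_c = 33.87 mm

Part | A | x̄ᵢ | ȳᵢ | A·x̄ᵢ | A·ȳᵢ
plate | 7700.00 | 55.00 | 35.00 | 423500.00 | 269500.00
removed quarter-circle | -314.16 | 8.49 | 61.51 | -2666.67 | -19324.48
Σ | 7385.84 |  |  | 420833.33 | 250175.52
x_c = 420833.33 / 7385.84 = 56.98 mm
y_c = 250175.52 / 7385.84 = 33.87 mm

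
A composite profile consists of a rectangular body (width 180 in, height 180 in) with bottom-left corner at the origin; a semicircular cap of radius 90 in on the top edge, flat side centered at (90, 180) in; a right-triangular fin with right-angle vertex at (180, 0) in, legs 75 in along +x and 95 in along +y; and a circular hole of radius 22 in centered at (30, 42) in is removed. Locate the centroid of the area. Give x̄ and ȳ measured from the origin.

x̄ = 100.62 in, ȳ = 121.72 in

Part | A | x̄ᵢ | ȳᵢ | A·x̄ᵢ | A·ȳᵢ
rectangular body | 32400.00 | 90.00 | 90.00 | 2916000.00 | 2916000.00
semicircular top | 12723.45 | 90.00 | 218.20 | 1145110.52 | 2776221.04
triangular fin | 3562.50 | 205.00 | 31.67 | 730312.50 | 112812.50
hole | -1520.53 | 30.00 | 42.00 | -45615.93 | -63862.30
Σ | 47165.42 |  |  | 4745807.10 | 5741171.25
x̄ = 4745807.10 / 47165.42 = 100.62 in
ȳ = 5741171.25 / 47165.42 = 121.72 in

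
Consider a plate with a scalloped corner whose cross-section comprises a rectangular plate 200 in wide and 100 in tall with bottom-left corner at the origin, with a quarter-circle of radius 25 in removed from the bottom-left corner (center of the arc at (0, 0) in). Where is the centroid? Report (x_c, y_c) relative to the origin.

plate: A = 200 × 100 = 20000.00, centroid at (100.00, 50.00).
removed quarter-circle: A = −¼π·25² = -490.87, centroid at (10.61, 10.61).
ΣA = 19509.13 in²
ΣAx_c = (20000.00)(100.00) + (-490.87)(10.61) = 1994791.67 in³
ΣAy_c = (20000.00)(50.00) + (-490.87)(10.61) = 994791.67 in³
x_c = 1994791.67 / 19509.13 = 102.25 in
y_c = 994791.67 / 19509.13 = 50.99 in

x_c = 102.25 in, y_c = 50.99 in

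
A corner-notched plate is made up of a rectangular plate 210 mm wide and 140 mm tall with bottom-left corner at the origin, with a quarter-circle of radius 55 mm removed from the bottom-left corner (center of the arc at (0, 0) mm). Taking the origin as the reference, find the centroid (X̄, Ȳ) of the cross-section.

plate: A = 210 × 140 = 29400.00, centroid at (105.00, 70.00).
removed quarter-circle: A = −¼π·55² = -2375.83, centroid at (23.34, 23.34).
ΣA = 27024.17 mm²
ΣAX̄ = (29400.00)(105.00) + (-2375.83)(23.34) = 3031541.67 mm³
ΣAȲ = (29400.00)(70.00) + (-2375.83)(23.34) = 2002541.67 mm³
X̄ = 3031541.67 / 27024.17 = 112.18 mm
Ȳ = 2002541.67 / 27024.17 = 74.10 mm

X̄ = 112.18 mm, Ȳ = 74.10 mm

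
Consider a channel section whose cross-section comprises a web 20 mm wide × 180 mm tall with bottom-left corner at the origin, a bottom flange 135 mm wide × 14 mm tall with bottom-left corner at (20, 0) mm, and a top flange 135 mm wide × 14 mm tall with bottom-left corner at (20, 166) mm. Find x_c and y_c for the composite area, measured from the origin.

x_c = 49.70 mm, y_c = 90.00 mm

web: A = 20 × 180 = 3600.00, centroid at (10.00, 90.00).
bottom flange: A = 135 × 14 = 1890.00, centroid at (87.50, 7.00).
top flange: A = 135 × 14 = 1890.00, centroid at (87.50, 173.00).
ΣA = 7380.00 mm², ΣAx_c = 366750.00 mm³, ΣAy_c = 664200.00 mm³.
x_c = 366750.00/7380.00 = 49.70 mm; y_c = 664200.00/7380.00 = 90.00 mm.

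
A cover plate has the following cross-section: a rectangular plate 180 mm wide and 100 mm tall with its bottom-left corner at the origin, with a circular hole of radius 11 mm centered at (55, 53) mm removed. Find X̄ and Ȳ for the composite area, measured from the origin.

plate: A = 180 × 100 = 18000.00, centroid at (90.00, 50.00).
hole: A = −π·11² = -380.13, centroid at (55.00, 53.00).
ΣA = 17619.87 mm²
ΣAX̄ = (18000.00)(90.00) + (-380.13)(55.00) = 1599092.70 mm³
ΣAȲ = (18000.00)(50.00) + (-380.13)(53.00) = 879852.97 mm³
X̄ = 1599092.70 / 17619.87 = 90.76 mm
Ȳ = 879852.97 / 17619.87 = 49.94 mm

X̄ = 90.76 mm, Ȳ = 49.94 mm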